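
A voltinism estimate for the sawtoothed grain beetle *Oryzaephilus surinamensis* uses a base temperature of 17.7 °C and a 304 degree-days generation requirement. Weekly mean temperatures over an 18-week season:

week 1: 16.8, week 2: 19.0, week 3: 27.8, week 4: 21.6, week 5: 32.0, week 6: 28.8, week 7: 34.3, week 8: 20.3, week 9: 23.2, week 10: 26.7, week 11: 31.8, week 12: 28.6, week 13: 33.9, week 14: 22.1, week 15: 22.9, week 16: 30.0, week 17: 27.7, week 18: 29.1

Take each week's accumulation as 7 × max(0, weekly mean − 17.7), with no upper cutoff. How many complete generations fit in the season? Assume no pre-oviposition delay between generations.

Weekly DD (7 × max(0, T̄ − 17.7)): 0.0, 9.1, 70.7, 27.3, 100.1, 77.7, 116.2, 18.2, 38.5, 63.0, 98.7, 76.3, 113.4, 30.8, 36.4, 86.1, 70.0, 79.8.
Season total = 1112.3 DD.
Complete generations = ⌊1112.3 / 304⌋ = 3.

3 generations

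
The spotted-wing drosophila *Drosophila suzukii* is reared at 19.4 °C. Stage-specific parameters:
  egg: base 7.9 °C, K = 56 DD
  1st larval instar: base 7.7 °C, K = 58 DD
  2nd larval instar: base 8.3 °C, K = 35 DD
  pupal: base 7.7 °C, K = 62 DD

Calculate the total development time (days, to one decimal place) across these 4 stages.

egg: 56 / (19.4 − 7.9) = 56 / 11.5 = 4.870 d.
1st larval instar: 58 / (19.4 − 7.7) = 58 / 11.7 = 4.957 d.
2nd larval instar: 35 / (19.4 − 8.3) = 35 / 11.1 = 3.153 d.
pupal: 62 / (19.4 − 7.7) = 62 / 11.7 = 5.299 d.
Sum = 18.279 ≈ 18.3 days.

18.3 days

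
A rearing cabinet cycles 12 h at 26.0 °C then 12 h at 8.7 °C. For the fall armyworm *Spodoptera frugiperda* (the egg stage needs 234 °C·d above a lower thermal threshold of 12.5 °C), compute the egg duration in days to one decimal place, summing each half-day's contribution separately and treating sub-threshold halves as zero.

34.7 days

Day half: max(0, 26.0 − 12.5) × 0.5 = 13.5 × 0.5 = 6.75 DD.
Night half: max(0, 8.7 − 12.5) × 0.5 = 0.0 × 0.5 = 0.00 DD.
Per 24 h: 6.75 DD/day.
Duration = 234 / 6.75 = 34.667 ≈ 34.7 days.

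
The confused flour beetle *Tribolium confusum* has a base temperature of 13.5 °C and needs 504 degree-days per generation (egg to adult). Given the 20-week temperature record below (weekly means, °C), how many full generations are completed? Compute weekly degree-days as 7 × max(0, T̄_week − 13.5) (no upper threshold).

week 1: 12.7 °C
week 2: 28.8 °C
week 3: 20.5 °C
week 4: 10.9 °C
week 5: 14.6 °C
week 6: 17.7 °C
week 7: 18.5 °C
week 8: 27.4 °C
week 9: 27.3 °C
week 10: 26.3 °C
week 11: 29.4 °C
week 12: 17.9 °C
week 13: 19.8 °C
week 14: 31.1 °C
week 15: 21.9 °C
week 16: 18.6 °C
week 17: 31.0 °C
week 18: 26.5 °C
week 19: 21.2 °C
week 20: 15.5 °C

2 generations

Weekly DD (7 × max(0, T̄ − 13.5)): 0.0, 107.1, 49.0, 0.0, 7.7, 29.4, 35.0, 97.3, 96.6, 89.6, 111.3, 30.8, 44.1, 123.2, 58.8, 35.7, 122.5, 91.0, 53.9, 14.0.
Season total = 1197.0 DD.
Complete generations = ⌊1197.0 / 504⌋ = 2.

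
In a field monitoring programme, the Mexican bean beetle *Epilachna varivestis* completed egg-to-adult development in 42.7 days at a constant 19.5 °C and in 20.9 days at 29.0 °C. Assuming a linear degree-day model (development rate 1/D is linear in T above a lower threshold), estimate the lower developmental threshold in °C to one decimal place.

Linear rate model ⇒ the product D·(T − T_b) is constant across temperatures.
42.7·(19.5 − T_b) = 20.9·(29.0 − T_b)
T_b = (42.7·19.5 − 20.9·29.0) / (42.7 − 20.9) = 226.55 / 21.8 = 10.392 °C ≈ 10.4 °C.

10.4 °C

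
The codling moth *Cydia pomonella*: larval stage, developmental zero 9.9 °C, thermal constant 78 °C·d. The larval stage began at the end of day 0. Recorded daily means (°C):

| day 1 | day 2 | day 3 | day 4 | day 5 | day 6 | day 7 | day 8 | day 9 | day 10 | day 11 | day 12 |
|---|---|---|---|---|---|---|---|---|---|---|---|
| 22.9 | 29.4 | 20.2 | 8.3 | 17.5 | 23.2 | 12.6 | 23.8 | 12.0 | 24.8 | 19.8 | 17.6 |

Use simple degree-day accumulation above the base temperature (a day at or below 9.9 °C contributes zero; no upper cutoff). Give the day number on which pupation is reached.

day 8

Daily DD above 9.9 °C: 13.0, 19.5, 10.3, 0.0, 7.6, 13.3, 2.7, 13.9, 2.1, 14.9, 9.9, 7.7.
Cumulative: 13.0, 32.5, 42.8, 42.8, 50.4, 63.7, 66.4, 80.3, 82.4, 97.3, 107.2, 114.9.
The total first reaches 78 DD on day 8.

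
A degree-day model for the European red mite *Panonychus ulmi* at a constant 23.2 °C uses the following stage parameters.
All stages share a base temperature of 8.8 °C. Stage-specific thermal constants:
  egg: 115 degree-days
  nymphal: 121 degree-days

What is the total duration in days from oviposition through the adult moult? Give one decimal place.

Daily accumulation at 23.2 °C = 23.2 − 8.8 = 14.4 DD/day.
Total K = 115 + 121 = 236 DD.
Total duration = 236 / 14.4 = 16.389 ≈ 16.4 days.

16.4 days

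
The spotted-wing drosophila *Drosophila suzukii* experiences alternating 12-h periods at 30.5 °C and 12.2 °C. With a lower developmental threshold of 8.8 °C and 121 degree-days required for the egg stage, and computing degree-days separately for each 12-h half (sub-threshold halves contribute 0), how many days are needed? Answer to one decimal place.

9.6 days

Day half: max(0, 30.5 − 8.8) × 0.5 = 21.7 × 0.5 = 10.85 DD.
Night half: max(0, 12.2 − 8.8) × 0.5 = 3.4 × 0.5 = 1.70 DD.
Per 24 h: 12.55 DD/day.
Duration = 121 / 12.55 = 9.641 ≈ 9.6 days.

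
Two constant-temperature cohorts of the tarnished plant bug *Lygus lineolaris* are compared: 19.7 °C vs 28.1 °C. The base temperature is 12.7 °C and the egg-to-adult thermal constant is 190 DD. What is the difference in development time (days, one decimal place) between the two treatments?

14.8 days

At 19.7 °C: 190 / (19.7 − 12.7) = 190 / 7.0 = 27.143 d.
At 28.1 °C: 190 / (28.1 − 12.7) = 190 / 15.4 = 12.338 d.
Difference = |27.143 − 12.338| = 14.805 ≈ 14.8 days.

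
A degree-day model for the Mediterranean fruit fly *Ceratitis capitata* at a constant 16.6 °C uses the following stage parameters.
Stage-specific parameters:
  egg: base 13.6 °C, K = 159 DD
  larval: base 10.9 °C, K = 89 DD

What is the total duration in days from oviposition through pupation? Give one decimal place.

egg: 159 / (16.6 − 13.6) = 159 / 3.0 = 53.000 d.
larval: 89 / (16.6 − 10.9) = 89 / 5.7 = 15.614 d.
Sum = 68.614 ≈ 68.6 days.

68.6 days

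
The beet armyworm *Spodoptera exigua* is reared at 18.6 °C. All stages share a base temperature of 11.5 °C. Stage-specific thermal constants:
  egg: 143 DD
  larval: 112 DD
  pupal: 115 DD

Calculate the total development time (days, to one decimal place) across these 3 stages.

52.1 days

Daily accumulation at 18.6 °C = 18.6 − 11.5 = 7.1 DD/day.
Total K = 143 + 112 + 115 = 370 DD.
Total duration = 370 / 7.1 = 52.113 ≈ 52.1 days.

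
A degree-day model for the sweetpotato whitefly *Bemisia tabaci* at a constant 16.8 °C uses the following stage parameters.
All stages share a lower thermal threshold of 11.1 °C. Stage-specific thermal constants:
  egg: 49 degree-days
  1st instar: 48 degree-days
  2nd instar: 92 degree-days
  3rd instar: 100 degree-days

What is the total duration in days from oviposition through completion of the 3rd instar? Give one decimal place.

Daily accumulation at 16.8 °C = 16.8 − 11.1 = 5.7 DD/day.
Total K = 49 + 48 + 92 + 100 = 289 DD.
Total duration = 289 / 5.7 = 50.702 ≈ 50.7 days.

50.7 days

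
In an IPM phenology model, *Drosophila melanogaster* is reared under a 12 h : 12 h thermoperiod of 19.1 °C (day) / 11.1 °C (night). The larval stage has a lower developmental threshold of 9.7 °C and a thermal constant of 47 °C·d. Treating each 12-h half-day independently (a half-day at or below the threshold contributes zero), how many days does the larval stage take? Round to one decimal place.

Day half: max(0, 19.1 − 9.7) × 0.5 = 9.4 × 0.5 = 4.70 DD.
Night half: max(0, 11.1 − 9.7) × 0.5 = 1.4 × 0.5 = 0.70 DD.
Per 24 h: 5.40 DD/day.
Duration = 47 / 5.40 = 8.704 ≈ 8.7 days.

8.7 days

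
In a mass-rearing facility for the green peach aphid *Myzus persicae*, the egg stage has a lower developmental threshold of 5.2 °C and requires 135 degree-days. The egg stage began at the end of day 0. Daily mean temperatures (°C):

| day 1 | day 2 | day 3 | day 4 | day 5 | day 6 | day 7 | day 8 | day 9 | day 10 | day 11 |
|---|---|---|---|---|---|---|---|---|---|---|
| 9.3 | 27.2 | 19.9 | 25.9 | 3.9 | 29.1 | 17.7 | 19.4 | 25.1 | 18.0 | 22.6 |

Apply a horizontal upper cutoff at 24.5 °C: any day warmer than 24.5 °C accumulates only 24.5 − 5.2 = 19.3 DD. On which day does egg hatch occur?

day 10

Daily DD above 5.2 °C (capped at 19.3): 4.1, 19.3, 14.7, 19.3, 0.0, 19.3, 12.5, 14.2, 19.3, 12.8, 17.4.
Cumulative: 4.1, 23.4, 38.1, 57.4, 57.4, 76.7, 89.2, 103.4, 122.7, 135.5, 152.9.
The total first reaches 135 DD on day 10.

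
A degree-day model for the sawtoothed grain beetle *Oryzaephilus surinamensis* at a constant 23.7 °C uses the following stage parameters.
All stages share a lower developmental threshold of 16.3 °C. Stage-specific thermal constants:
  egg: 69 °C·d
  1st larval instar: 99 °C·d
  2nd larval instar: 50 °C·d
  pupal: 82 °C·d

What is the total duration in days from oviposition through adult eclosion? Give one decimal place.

40.5 days

Daily accumulation at 23.7 °C = 23.7 − 16.3 = 7.4 DD/day.
Total K = 69 + 99 + 50 + 82 = 300 DD.
Total duration = 300 / 7.4 = 40.541 ≈ 40.5 days.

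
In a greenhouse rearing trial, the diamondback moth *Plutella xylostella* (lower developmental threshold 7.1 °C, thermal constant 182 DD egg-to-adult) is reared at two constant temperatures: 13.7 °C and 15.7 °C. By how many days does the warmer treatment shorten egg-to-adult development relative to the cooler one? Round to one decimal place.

At 13.7 °C: 182 / (13.7 − 7.1) = 182 / 6.6 = 27.576 d.
At 15.7 °C: 182 / (15.7 − 7.1) = 182 / 8.6 = 21.163 d.
Difference = |27.576 − 21.163| = 6.413 ≈ 6.4 days.

6.4 days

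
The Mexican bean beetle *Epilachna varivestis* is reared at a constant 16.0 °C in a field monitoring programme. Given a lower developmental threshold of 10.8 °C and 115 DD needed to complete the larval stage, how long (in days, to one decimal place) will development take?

22.1 days

Daily accumulation = 16.0 − 10.8 = 5.2 DD/day.
Duration = 115 / 5.2 = 22.115 ≈ 22.1 days.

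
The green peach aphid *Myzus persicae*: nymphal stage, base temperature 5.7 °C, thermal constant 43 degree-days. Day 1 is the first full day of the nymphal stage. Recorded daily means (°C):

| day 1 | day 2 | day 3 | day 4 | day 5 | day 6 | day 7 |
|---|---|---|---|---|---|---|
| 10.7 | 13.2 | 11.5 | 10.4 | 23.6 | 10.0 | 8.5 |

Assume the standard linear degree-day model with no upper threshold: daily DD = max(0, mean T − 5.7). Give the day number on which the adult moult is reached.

day 6

Daily DD above 5.7 °C: 5.0, 7.5, 5.8, 4.7, 17.9, 4.3, 2.8.
Cumulative: 5.0, 12.5, 18.3, 23.0, 40.9, 45.2, 48.0.
The total first reaches 43 DD on day 6.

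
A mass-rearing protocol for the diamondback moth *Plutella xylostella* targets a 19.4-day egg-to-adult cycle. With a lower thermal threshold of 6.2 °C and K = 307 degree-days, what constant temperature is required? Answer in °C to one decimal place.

Required daily accumulation = 307 / 19.4 = 15.825 DD/day.
T = T_base + 15.825 = 6.2 + 15.825 = 22.025 ≈ 22.0 °C.

22.0 °C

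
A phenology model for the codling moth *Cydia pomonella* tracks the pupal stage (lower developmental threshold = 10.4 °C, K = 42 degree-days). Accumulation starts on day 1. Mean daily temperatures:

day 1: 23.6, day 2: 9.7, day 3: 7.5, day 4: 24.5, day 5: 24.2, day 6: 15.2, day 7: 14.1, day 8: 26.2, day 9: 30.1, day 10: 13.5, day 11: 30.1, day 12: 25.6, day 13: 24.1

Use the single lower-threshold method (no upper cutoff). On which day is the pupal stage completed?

Daily DD above 10.4 °C: 13.2, 0.0, 0.0, 14.1, 13.8, 4.8, 3.7, 15.8, 19.7, 3.1, 19.7, 15.2, 13.7.
Cumulative: 13.2, 13.2, 13.2, 27.3, 41.1, 45.9, 49.6, 65.4, 85.1, 88.2, 107.9, 123.1, 136.8.
The total first reaches 42 DD on day 6.

day 6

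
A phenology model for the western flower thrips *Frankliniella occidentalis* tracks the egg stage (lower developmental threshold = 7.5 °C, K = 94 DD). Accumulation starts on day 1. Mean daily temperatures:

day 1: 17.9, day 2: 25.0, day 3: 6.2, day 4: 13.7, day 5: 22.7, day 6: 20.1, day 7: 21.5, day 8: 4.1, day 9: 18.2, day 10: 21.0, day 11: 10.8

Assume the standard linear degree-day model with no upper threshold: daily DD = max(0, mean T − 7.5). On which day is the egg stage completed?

Daily DD above 7.5 °C: 10.4, 17.5, 0.0, 6.2, 15.2, 12.6, 14.0, 0.0, 10.7, 13.5, 3.3.
Cumulative: 10.4, 27.9, 27.9, 34.1, 49.3, 61.9, 75.9, 75.9, 86.6, 100.1, 103.4.
The total first reaches 94 DD on day 10.

day 10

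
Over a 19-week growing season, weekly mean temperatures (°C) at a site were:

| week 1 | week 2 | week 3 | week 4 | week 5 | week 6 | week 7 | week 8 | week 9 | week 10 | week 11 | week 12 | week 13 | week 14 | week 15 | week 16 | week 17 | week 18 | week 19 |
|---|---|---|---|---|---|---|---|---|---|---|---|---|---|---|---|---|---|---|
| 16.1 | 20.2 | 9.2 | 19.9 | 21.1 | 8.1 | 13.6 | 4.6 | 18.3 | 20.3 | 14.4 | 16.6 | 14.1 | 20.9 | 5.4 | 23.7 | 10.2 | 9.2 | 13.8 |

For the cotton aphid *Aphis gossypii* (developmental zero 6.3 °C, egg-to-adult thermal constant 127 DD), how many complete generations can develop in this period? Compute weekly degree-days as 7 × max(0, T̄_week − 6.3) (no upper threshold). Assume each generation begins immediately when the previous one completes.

Weekly DD (7 × max(0, T̄ − 6.3)): 68.6, 97.3, 20.3, 95.2, 103.6, 12.6, 51.1, 0.0, 84.0, 98.0, 56.7, 72.1, 54.6, 102.2, 0.0, 121.8, 27.3, 20.3, 52.5.
Season total = 1138.2 DD.
Complete generations = ⌊1138.2 / 127⌋ = 8.

8 generations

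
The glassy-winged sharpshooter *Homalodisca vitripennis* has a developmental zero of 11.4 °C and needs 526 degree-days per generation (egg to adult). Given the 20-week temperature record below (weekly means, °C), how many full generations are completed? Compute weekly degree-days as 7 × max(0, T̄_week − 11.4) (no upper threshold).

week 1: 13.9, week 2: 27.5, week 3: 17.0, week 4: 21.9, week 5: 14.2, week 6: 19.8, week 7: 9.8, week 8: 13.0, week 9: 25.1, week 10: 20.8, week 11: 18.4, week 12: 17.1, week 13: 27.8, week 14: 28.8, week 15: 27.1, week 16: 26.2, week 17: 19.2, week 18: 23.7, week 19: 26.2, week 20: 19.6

2 generations

Weekly DD (7 × max(0, T̄ − 11.4)): 17.5, 112.7, 39.2, 73.5, 19.6, 58.8, 0.0, 11.2, 95.9, 65.8, 49.0, 39.9, 114.8, 121.8, 109.9, 103.6, 54.6, 86.1, 103.6, 57.4.
Season total = 1334.9 DD.
Complete generations = ⌊1334.9 / 526⌋ = 2.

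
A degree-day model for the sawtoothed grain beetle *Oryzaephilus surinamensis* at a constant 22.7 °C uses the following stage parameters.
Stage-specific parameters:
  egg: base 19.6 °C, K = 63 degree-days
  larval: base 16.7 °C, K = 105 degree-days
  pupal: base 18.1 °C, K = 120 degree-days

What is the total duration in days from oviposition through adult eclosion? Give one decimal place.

egg: 63 / (22.7 − 19.6) = 63 / 3.1 = 20.323 d.
larval: 105 / (22.7 − 16.7) = 105 / 6.0 = 17.500 d.
pupal: 120 / (22.7 − 18.1) = 120 / 4.6 = 26.087 d.
Sum = 63.910 ≈ 63.9 days.

63.9 days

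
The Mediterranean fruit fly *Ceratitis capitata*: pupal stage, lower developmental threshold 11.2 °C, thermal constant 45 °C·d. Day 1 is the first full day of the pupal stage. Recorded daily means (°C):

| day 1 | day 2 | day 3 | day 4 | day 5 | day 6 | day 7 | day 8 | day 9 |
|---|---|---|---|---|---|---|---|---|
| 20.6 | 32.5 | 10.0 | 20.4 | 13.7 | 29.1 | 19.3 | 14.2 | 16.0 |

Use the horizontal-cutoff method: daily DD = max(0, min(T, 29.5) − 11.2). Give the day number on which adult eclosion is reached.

Daily DD above 11.2 °C (capped at 18.3): 9.4, 18.3, 0.0, 9.2, 2.5, 17.9, 8.1, 3.0, 4.8.
Cumulative: 9.4, 27.7, 27.7, 36.9, 39.4, 57.3, 65.4, 68.4, 73.2.
The total first reaches 45 DD on day 6.

day 6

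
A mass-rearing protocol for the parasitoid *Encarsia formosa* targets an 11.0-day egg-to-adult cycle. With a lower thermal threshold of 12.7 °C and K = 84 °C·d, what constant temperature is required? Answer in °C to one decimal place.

Required daily accumulation = 84 / 11.0 = 7.636 DD/day.
T = T_base + 7.636 = 12.7 + 7.636 = 20.336 ≈ 20.3 °C.

20.3 °C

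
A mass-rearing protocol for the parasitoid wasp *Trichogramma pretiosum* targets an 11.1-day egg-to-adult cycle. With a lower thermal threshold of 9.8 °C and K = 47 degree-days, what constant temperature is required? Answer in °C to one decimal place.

14.0 °C

Required daily accumulation = 47 / 11.1 = 4.234 DD/day.
T = T_base + 4.234 = 9.8 + 4.234 = 14.034 ≈ 14.0 °C.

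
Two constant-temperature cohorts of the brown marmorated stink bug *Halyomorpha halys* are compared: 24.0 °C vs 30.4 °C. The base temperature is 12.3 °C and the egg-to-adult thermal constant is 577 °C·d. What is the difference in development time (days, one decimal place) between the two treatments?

At 24.0 °C: 577 / (24.0 − 12.3) = 577 / 11.7 = 49.316 d.
At 30.4 °C: 577 / (30.4 − 12.3) = 577 / 18.1 = 31.878 d.
Difference = |49.316 − 31.878| = 17.438 ≈ 17.4 days.

17.4 days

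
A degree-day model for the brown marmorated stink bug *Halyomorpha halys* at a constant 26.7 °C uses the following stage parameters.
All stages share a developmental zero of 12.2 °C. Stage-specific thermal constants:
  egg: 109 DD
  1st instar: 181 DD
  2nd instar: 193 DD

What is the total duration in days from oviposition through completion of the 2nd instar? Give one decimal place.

33.3 days

Daily accumulation at 26.7 °C = 26.7 − 12.2 = 14.5 DD/day.
Total K = 109 + 181 + 193 = 483 DD.
Total duration = 483 / 14.5 = 33.310 ≈ 33.3 days.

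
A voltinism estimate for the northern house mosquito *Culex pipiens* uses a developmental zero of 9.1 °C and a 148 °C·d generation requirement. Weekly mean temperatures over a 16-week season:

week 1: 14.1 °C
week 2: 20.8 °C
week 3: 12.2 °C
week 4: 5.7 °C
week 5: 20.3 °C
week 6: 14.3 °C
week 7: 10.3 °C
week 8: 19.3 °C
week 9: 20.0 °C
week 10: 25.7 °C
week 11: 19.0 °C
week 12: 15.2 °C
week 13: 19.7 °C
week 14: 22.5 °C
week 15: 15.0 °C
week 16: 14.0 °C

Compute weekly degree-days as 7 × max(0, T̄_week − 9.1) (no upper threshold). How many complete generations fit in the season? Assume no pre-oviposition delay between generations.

5 generations

Weekly DD (7 × max(0, T̄ − 9.1)): 35.0, 81.9, 21.7, 0.0, 78.4, 36.4, 8.4, 71.4, 76.3, 116.2, 69.3, 42.7, 74.2, 93.8, 41.3, 34.3.
Season total = 881.3 DD.
Complete generations = ⌊881.3 / 148⌋ = 5.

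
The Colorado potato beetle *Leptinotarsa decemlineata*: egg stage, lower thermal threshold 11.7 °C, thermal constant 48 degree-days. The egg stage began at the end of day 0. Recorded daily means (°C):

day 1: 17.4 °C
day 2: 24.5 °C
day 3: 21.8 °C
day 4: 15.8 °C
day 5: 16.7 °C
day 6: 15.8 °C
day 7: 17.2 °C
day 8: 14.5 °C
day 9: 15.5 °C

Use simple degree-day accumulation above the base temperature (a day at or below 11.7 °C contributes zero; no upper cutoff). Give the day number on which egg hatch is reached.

Daily DD above 11.7 °C: 5.7, 12.8, 10.1, 4.1, 5.0, 4.1, 5.5, 2.8, 3.8.
Cumulative: 5.7, 18.5, 28.6, 32.7, 37.7, 41.8, 47.3, 50.1, 53.9.
The total first reaches 48 DD on day 8.

day 8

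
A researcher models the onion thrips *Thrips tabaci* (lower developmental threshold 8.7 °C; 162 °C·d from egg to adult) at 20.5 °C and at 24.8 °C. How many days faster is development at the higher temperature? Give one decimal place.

3.7 days

At 20.5 °C: 162 / (20.5 − 8.7) = 162 / 11.8 = 13.729 d.
At 24.8 °C: 162 / (24.8 − 8.7) = 162 / 16.1 = 10.062 d.
Difference = |13.729 − 10.062| = 3.667 ≈ 3.7 days.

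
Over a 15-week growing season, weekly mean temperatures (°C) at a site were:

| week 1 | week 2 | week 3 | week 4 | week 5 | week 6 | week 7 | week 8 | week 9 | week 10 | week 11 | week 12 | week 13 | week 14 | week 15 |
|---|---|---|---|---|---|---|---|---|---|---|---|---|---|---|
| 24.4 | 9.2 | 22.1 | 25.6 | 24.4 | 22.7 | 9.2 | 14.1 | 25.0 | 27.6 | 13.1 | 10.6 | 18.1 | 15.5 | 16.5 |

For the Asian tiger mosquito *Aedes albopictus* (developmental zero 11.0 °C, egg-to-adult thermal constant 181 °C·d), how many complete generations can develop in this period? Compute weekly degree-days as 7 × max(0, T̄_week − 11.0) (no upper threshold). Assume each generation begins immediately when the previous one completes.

Weekly DD (7 × max(0, T̄ − 11.0)): 93.8, 0.0, 77.7, 102.2, 93.8, 81.9, 0.0, 21.7, 98.0, 116.2, 14.7, 0.0, 49.7, 31.5, 38.5.
Season total = 819.7 DD.
Complete generations = ⌊819.7 / 181⌋ = 4.

4 generations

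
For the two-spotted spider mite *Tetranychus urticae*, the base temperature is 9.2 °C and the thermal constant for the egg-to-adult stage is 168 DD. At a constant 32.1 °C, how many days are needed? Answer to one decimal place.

7.3 days

Daily accumulation = 32.1 − 9.2 = 22.9 DD/day.
Duration = 168 / 22.9 = 7.336 ≈ 7.3 days.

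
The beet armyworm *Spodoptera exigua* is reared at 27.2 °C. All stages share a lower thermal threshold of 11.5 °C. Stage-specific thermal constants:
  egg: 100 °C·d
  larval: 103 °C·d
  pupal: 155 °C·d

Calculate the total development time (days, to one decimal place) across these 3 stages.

22.8 days

Daily accumulation at 27.2 °C = 27.2 − 11.5 = 15.7 DD/day.
Total K = 100 + 103 + 155 = 358 DD.
Total duration = 358 / 15.7 = 22.803 ≈ 22.8 days.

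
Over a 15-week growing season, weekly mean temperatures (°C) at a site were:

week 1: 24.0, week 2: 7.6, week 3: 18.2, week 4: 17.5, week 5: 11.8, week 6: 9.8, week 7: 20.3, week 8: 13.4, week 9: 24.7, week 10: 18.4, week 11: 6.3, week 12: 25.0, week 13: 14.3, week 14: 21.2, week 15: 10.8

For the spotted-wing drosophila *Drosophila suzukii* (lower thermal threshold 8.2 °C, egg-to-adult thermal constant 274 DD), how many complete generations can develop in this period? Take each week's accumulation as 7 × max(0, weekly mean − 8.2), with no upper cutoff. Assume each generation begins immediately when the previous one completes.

Weekly DD (7 × max(0, T̄ − 8.2)): 110.6, 0.0, 70.0, 65.1, 25.2, 11.2, 84.7, 36.4, 115.5, 71.4, 0.0, 117.6, 42.7, 91.0, 18.2.
Season total = 859.6 DD.
Complete generations = ⌊859.6 / 274⌋ = 3.

3 generations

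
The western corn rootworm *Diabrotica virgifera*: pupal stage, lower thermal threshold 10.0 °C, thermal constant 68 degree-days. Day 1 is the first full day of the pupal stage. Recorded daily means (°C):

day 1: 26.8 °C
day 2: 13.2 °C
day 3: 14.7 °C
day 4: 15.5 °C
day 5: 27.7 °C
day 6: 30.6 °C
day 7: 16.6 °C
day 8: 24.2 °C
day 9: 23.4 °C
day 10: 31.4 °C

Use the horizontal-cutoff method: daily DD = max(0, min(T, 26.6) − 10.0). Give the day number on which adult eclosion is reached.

Daily DD above 10.0 °C (capped at 16.6): 16.6, 3.2, 4.7, 5.5, 16.6, 16.6, 6.6, 14.2, 13.4, 16.6.
Cumulative: 16.6, 19.8, 24.5, 30.0, 46.6, 63.2, 69.8, 84.0, 97.4, 114.0.
The total first reaches 68 DD on day 7.

day 7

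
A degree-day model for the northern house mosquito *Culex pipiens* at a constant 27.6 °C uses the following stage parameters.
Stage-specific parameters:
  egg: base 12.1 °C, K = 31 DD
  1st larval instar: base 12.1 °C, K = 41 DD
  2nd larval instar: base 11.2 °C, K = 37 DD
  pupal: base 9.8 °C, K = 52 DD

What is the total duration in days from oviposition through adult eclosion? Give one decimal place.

egg: 31 / (27.6 − 12.1) = 31 / 15.5 = 2.000 d.
1st larval instar: 41 / (27.6 − 12.1) = 41 / 15.5 = 2.645 d.
2nd larval instar: 37 / (27.6 − 11.2) = 37 / 16.4 = 2.256 d.
pupal: 52 / (27.6 − 9.8) = 52 / 17.8 = 2.921 d.
Sum = 9.823 ≈ 9.8 days.

9.8 days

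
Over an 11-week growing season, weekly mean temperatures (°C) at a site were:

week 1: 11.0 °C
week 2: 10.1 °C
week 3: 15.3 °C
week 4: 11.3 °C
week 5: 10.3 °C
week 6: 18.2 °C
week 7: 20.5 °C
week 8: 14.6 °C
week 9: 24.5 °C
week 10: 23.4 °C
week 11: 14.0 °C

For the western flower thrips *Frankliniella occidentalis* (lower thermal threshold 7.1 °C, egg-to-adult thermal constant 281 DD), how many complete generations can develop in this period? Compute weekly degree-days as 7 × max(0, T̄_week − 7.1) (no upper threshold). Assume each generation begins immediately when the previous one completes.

Weekly DD (7 × max(0, T̄ − 7.1)): 27.3, 21.0, 57.4, 29.4, 22.4, 77.7, 93.8, 52.5, 121.8, 114.1, 48.3.
Season total = 665.7 DD.
Complete generations = ⌊665.7 / 281⌋ = 2.

2 generations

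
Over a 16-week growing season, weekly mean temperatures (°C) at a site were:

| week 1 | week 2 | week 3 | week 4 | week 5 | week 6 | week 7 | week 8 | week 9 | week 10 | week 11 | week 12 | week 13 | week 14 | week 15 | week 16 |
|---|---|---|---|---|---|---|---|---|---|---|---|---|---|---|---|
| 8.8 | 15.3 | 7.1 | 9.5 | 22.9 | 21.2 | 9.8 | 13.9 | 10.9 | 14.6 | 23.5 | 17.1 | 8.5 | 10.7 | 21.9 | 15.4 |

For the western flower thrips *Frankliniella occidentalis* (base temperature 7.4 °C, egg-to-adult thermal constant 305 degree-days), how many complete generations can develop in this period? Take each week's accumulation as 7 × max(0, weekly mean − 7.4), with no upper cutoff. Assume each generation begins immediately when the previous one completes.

2 generations

Weekly DD (7 × max(0, T̄ − 7.4)): 9.8, 55.3, 0.0, 14.7, 108.5, 96.6, 16.8, 45.5, 24.5, 50.4, 112.7, 67.9, 7.7, 23.1, 101.5, 56.0.
Season total = 791.0 DD.
Complete generations = ⌊791.0 / 305⌋ = 2.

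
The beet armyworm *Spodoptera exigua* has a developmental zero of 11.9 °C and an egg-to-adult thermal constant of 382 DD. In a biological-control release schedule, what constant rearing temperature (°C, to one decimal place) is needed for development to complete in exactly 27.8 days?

Required daily accumulation = 382 / 27.8 = 13.741 DD/day.
T = T_base + 13.741 = 11.9 + 13.741 = 25.641 ≈ 25.6 °C.

25.6 °C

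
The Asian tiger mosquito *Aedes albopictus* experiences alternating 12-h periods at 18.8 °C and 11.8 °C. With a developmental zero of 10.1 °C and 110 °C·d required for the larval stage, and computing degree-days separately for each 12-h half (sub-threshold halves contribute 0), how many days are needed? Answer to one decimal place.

Day half: max(0, 18.8 − 10.1) × 0.5 = 8.7 × 0.5 = 4.35 DD.
Night half: max(0, 11.8 − 10.1) × 0.5 = 1.7 × 0.5 = 0.85 DD.
Per 24 h: 5.20 DD/day.
Duration = 110 / 5.20 = 21.154 ≈ 21.2 days.

21.2 days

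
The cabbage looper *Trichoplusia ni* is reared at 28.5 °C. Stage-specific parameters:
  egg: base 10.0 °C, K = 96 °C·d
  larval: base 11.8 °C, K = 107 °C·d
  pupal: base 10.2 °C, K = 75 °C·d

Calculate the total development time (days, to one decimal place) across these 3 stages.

egg: 96 / (28.5 − 10.0) = 96 / 18.5 = 5.189 d.
larval: 107 / (28.5 − 11.8) = 107 / 16.7 = 6.407 d.
pupal: 75 / (28.5 − 10.2) = 75 / 18.3 = 4.098 d.
Sum = 15.695 ≈ 15.7 days.

15.7 days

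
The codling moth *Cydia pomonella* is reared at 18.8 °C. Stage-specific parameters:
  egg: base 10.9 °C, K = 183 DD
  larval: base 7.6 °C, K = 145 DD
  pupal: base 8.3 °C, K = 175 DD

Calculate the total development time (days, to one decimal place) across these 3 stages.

52.8 days

egg: 183 / (18.8 − 10.9) = 183 / 7.9 = 23.165 d.
larval: 145 / (18.8 − 7.6) = 145 / 11.2 = 12.946 d.
pupal: 175 / (18.8 − 8.3) = 175 / 10.5 = 16.667 d.
Sum = 52.778 ≈ 52.8 days.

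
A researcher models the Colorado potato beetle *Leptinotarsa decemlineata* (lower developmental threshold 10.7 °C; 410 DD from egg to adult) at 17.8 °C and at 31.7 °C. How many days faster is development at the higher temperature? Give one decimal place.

38.2 days

At 17.8 °C: 410 / (17.8 − 10.7) = 410 / 7.1 = 57.746 d.
At 31.7 °C: 410 / (31.7 − 10.7) = 410 / 21.0 = 19.524 d.
Difference = |57.746 − 19.524| = 38.223 ≈ 38.2 days.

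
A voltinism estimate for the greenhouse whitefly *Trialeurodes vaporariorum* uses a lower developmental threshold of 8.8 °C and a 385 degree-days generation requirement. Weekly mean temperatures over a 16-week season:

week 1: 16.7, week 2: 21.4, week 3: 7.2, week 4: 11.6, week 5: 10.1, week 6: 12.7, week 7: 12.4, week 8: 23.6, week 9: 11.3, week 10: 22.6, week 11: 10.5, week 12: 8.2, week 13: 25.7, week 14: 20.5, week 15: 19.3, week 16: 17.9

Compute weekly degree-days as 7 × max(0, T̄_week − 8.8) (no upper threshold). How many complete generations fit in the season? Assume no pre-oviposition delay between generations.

2 generations

Weekly DD (7 × max(0, T̄ − 8.8)): 55.3, 88.2, 0.0, 19.6, 9.1, 27.3, 25.2, 103.6, 17.5, 96.6, 11.9, 0.0, 118.3, 81.9, 73.5, 63.7.
Season total = 791.7 DD.
Complete generations = ⌊791.7 / 385⌋ = 2.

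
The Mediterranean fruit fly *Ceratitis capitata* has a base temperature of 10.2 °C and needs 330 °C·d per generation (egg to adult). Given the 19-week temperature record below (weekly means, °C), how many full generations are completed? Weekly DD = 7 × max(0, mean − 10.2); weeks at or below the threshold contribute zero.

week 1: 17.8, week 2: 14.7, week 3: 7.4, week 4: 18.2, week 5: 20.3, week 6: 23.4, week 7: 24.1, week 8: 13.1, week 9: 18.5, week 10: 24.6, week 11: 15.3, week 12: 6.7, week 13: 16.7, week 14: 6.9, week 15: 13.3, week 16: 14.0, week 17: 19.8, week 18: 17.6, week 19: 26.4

Weekly DD (7 × max(0, T̄ − 10.2)): 53.2, 31.5, 0.0, 56.0, 70.7, 92.4, 97.3, 20.3, 58.1, 100.8, 35.7, 0.0, 45.5, 0.0, 21.7, 26.6, 67.2, 51.8, 113.4.
Season total = 942.2 DD.
Complete generations = ⌊942.2 / 330⌋ = 2.

2 generations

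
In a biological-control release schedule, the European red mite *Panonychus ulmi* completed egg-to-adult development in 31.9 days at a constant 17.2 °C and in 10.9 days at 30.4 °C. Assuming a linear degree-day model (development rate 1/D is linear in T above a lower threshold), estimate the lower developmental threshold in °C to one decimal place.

10.3 °C

Under the model K = D·(T − T_b), so D₁·(T₁ − T_b) = D₂·(T₂ − T_b).
31.9·(17.2 − T_b) = 10.9·(30.4 − T_b)
T_b = (31.9·17.2 − 10.9·30.4) / (31.9 − 10.9) = 217.32 / 21.0 = 10.349 °C ≈ 10.3 °C.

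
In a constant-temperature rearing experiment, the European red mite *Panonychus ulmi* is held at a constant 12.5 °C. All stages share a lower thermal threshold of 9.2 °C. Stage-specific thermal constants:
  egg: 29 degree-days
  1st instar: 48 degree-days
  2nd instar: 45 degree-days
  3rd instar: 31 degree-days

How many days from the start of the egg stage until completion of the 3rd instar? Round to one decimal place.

46.4 days

Daily accumulation at 12.5 °C = 12.5 − 9.2 = 3.3 DD/day.
Total K = 29 + 48 + 45 + 31 = 153 DD.
Total duration = 153 / 3.3 = 46.364 ≈ 46.4 days.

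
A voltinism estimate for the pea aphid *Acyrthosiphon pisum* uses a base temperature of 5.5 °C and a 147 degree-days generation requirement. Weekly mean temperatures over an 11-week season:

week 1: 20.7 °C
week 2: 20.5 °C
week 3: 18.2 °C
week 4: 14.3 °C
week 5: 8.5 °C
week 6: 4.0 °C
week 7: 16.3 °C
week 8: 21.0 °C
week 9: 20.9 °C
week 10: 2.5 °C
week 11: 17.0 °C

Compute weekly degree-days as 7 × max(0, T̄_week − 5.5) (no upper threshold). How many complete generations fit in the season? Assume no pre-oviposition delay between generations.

Weekly DD (7 × max(0, T̄ − 5.5)): 106.4, 105.0, 88.9, 61.6, 21.0, 0.0, 75.6, 108.5, 107.8, 0.0, 80.5.
Season total = 755.3 DD.
Complete generations = ⌊755.3 / 147⌋ = 5.

5 generations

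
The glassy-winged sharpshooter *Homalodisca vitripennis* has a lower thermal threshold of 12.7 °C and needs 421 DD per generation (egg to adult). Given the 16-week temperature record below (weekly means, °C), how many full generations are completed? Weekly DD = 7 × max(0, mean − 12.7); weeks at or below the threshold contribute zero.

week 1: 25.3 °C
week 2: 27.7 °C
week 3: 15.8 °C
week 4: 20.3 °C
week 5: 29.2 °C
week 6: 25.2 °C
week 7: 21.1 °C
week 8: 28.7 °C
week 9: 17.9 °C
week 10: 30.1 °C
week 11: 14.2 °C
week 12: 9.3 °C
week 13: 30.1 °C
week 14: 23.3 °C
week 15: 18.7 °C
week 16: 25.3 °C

Weekly DD (7 × max(0, T̄ − 12.7)): 88.2, 105.0, 21.7, 53.2, 115.5, 87.5, 58.8, 112.0, 36.4, 121.8, 10.5, 0.0, 121.8, 74.2, 42.0, 88.2.
Season total = 1136.8 DD.
Complete generations = ⌊1136.8 / 421⌋ = 2.

2 generations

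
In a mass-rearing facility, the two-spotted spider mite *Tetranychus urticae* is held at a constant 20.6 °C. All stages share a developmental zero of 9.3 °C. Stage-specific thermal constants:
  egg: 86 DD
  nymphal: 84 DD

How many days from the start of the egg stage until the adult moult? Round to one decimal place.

Daily accumulation at 20.6 °C = 20.6 − 9.3 = 11.3 DD/day.
Total K = 86 + 84 = 170 DD.
Total duration = 170 / 11.3 = 15.044 ≈ 15.0 days.

15.0 days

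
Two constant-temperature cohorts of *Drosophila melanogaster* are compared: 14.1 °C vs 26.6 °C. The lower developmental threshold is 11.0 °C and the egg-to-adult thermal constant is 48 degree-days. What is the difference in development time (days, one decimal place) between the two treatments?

At 14.1 °C: 48 / (14.1 − 11.0) = 48 / 3.1 = 15.484 d.
At 26.6 °C: 48 / (26.6 − 11.0) = 48 / 15.6 = 3.077 d.
Difference = |15.484 − 3.077| = 12.407 ≈ 12.4 days.

12.4 days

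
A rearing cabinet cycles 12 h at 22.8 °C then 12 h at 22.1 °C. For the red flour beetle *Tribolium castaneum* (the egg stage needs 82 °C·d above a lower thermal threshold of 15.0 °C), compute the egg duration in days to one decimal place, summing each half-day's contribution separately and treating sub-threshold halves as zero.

11.0 days

Day half: max(0, 22.8 − 15.0) × 0.5 = 7.8 × 0.5 = 3.90 DD.
Night half: max(0, 22.1 − 15.0) × 0.5 = 7.1 × 0.5 = 3.55 DD.
Per 24 h: 7.45 DD/day.
Duration = 82 / 7.45 = 11.007 ≈ 11.0 days.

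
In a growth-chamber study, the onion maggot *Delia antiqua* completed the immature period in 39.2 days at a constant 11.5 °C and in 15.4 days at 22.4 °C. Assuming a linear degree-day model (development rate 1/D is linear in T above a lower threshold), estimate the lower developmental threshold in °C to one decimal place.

Under the model K = D·(T − T_b), so D₁·(T₁ − T_b) = D₂·(T₂ − T_b).
39.2·(11.5 − T_b) = 15.4·(22.4 − T_b)
T_b = (39.2·11.5 − 15.4·22.4) / (39.2 − 15.4) = 105.84 / 23.8 = 4.447 °C ≈ 4.4 °C.

4.4 °C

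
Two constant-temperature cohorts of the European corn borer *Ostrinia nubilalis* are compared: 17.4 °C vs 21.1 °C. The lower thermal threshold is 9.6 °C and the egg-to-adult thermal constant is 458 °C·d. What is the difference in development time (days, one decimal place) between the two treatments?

At 17.4 °C: 458 / (17.4 − 9.6) = 458 / 7.8 = 58.718 d.
At 21.1 °C: 458 / (21.1 − 9.6) = 458 / 11.5 = 39.826 d.
Difference = |58.718 − 39.826| = 18.892 ≈ 18.9 days.

18.9 days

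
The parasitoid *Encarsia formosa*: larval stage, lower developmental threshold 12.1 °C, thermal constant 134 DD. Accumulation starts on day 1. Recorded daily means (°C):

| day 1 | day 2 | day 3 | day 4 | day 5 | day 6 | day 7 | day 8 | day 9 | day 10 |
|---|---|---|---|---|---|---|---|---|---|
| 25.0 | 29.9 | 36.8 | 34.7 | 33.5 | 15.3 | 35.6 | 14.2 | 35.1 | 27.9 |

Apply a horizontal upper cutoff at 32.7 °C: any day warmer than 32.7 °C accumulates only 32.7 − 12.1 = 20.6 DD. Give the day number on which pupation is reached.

Daily DD above 12.1 °C (capped at 20.6): 12.9, 17.8, 20.6, 20.6, 20.6, 3.2, 20.6, 2.1, 20.6, 15.8.
Cumulative: 12.9, 30.7, 51.3, 71.9, 92.5, 95.7, 116.3, 118.4, 139.0, 154.8.
The total first reaches 134 DD on day 9.

day 9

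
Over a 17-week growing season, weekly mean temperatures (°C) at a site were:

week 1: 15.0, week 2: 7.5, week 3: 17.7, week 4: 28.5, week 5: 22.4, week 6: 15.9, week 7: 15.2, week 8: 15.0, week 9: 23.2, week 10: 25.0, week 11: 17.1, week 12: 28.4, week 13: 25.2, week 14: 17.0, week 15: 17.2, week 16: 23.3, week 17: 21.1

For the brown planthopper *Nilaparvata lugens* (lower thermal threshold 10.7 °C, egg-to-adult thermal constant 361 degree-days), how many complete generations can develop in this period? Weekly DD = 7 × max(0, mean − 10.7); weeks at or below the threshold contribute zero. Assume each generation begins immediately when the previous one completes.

Weekly DD (7 × max(0, T̄ − 10.7)): 30.1, 0.0, 49.0, 124.6, 81.9, 36.4, 31.5, 30.1, 87.5, 100.1, 44.8, 123.9, 101.5, 44.1, 45.5, 88.2, 72.8.
Season total = 1092.0 DD.
Complete generations = ⌊1092.0 / 361⌋ = 3.

3 generations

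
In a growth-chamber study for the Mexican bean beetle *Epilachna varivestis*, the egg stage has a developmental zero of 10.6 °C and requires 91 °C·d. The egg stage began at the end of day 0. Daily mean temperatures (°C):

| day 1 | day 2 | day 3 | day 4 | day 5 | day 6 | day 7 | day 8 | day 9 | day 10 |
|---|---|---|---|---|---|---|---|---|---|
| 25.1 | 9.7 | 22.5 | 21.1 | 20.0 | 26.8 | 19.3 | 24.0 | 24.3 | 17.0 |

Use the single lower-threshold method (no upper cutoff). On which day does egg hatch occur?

day 9

Daily DD above 10.6 °C: 14.5, 0.0, 11.9, 10.5, 9.4, 16.2, 8.7, 13.4, 13.7, 6.4.
Cumulative: 14.5, 14.5, 26.4, 36.9, 46.3, 62.5, 71.2, 84.6, 98.3, 104.7.
The total first reaches 91 DD on day 9.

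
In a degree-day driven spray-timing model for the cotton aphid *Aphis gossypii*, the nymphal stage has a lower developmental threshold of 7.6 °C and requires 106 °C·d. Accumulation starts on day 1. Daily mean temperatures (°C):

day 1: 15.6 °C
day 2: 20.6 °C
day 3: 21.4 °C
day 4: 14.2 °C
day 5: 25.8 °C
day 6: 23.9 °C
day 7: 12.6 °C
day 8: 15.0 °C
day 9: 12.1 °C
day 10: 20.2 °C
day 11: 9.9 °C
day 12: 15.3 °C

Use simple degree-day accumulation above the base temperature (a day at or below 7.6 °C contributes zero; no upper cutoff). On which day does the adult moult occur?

day 11

Daily DD above 7.6 °C: 8.0, 13.0, 13.8, 6.6, 18.2, 16.3, 5.0, 7.4, 4.5, 12.6, 2.3, 7.7.
Cumulative: 8.0, 21.0, 34.8, 41.4, 59.6, 75.9, 80.9, 88.3, 92.8, 105.4, 107.7, 115.4.
The total first reaches 106 DD on day 11.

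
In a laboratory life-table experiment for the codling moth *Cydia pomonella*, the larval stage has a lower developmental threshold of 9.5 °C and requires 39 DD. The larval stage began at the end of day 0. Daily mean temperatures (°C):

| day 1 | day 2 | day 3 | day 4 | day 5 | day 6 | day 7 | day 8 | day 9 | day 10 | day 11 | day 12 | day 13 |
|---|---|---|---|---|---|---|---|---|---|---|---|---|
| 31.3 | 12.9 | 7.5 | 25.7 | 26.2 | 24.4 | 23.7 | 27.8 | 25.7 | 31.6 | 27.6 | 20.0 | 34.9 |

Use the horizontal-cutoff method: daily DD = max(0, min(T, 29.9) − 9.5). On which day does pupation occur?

day 4

Daily DD above 9.5 °C (capped at 20.4): 20.4, 3.4, 0.0, 16.2, 16.7, 14.9, 14.2, 18.3, 16.2, 20.4, 18.1, 10.5, 20.4.
Cumulative: 20.4, 23.8, 23.8, 40.0, 56.7, 71.6, 85.8, 104.1, 120.3, 140.7, 158.8, 169.3, 189.7.
The total first reaches 39 DD on day 4.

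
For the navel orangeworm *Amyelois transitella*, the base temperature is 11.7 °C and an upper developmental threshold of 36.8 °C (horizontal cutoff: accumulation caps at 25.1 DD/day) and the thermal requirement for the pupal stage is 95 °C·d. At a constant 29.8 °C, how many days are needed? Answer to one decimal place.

5.2 days

Daily accumulation = 29.8 − 11.7 = 18.1 DD/day.
Duration = 95 / 18.1 = 5.249 ≈ 5.2 days.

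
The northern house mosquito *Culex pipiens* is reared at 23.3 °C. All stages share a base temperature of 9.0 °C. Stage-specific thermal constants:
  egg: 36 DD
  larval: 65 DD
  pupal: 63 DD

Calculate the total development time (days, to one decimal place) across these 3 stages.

11.5 days

Daily accumulation at 23.3 °C = 23.3 − 9.0 = 14.3 DD/day.
Total K = 36 + 65 + 63 = 164 DD.
Total duration = 164 / 14.3 = 11.469 ≈ 11.5 days.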